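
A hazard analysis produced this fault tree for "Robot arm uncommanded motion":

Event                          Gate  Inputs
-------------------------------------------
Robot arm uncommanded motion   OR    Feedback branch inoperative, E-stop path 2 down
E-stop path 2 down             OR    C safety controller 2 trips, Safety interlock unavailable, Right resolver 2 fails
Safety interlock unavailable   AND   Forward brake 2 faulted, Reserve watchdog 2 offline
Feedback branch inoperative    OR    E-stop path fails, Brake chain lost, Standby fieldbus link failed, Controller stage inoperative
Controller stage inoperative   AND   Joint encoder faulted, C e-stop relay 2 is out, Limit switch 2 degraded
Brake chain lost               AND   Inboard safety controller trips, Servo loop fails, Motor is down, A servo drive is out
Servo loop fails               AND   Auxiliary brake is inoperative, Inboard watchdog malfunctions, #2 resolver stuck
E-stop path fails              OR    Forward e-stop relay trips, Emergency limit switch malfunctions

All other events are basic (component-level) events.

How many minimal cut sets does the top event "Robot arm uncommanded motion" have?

E-stop path fails [OR]: union of children's cut sets → 2 cut set(s).
Servo loop fails [AND]: one cut set from each child combined → 1 × 1 × 1 = 1 cut set(s).
Brake chain lost [AND]: one cut set from each child combined → 1 × 1 × 1 × 1 = 1 cut set(s).
Controller stage inoperative [AND]: one cut set from each child combined → 1 × 1 × 1 = 1 cut set(s).
Feedback branch inoperative [OR]: union of children's cut sets → 5 cut set(s).
Safety interlock unavailable [AND]: one cut set from each child combined → 1 × 1 = 1 cut set(s).
E-stop path 2 down [OR]: union of children's cut sets → 3 cut set(s).
Robot arm uncommanded motion [OR]: union of children's cut sets → 8 cut set(s).
Minimal cut sets: {Forward e-stop relay trips}; {Emergency limit switch malfunctions}; {#2 resolver stuck, A servo drive is out, Auxiliary brake is inoperative, Inboard safety controller trips, Inboard watchdog malfunctions, Motor is down}; {Standby fieldbus link failed}; {C e-stop relay 2 is out, Joint encoder faulted, Limit switch 2 degraded}; {C safety controller 2 trips}; {Forward brake 2 faulted, Reserve watchdog 2 offline}; {Right resolver 2 fails}.

8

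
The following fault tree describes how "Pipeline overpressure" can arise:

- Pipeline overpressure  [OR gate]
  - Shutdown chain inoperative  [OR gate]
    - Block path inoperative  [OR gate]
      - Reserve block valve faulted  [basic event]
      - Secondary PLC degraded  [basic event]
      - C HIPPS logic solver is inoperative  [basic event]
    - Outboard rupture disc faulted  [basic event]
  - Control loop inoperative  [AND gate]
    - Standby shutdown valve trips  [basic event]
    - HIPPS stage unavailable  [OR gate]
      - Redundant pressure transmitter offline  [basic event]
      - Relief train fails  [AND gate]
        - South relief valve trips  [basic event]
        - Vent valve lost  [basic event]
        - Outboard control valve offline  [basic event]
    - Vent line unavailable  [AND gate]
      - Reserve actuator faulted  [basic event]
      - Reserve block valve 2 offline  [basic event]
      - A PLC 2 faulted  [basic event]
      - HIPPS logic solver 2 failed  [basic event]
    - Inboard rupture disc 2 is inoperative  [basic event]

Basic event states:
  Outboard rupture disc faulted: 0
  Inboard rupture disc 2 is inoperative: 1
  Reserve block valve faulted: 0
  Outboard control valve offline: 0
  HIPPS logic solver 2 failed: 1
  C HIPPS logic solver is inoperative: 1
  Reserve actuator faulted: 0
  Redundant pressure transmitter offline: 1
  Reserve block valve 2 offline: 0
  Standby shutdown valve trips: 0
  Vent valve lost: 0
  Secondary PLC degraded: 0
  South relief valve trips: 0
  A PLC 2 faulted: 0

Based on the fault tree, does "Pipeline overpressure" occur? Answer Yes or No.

Block path inoperative [OR]: Reserve block valve faulted=not, Secondary PLC degraded=not, C HIPPS logic solver is inoperative=occurs → at least one input occurs → occurs.
Shutdown chain inoperative [OR]: Block path inoperative=occurs, Outboard rupture disc faulted=not → at least one input occurs → occurs.
Relief train fails [AND]: South relief valve trips=not, Vent valve lost=not, Outboard control valve offline=not → not all inputs occur → does not occur.
HIPPS stage unavailable [OR]: Redundant pressure transmitter offline=occurs, Relief train fails=not → at least one input occurs → occurs.
Vent line unavailable [AND]: Reserve actuator faulted=not, Reserve block valve 2 offline=not, A PLC 2 faulted=not, HIPPS logic solver 2 failed=occurs → not all inputs occur → does not occur.
Control loop inoperative [AND]: Standby shutdown valve trips=not, HIPPS stage unavailable=occurs, Vent line unavailable=not, Inboard rupture disc 2 is inoperative=occurs → not all inputs occur → does not occur.
Pipeline overpressure [OR]: Shutdown chain inoperative=occurs, Control loop inoperative=not → at least one input occurs → occurs.

Yes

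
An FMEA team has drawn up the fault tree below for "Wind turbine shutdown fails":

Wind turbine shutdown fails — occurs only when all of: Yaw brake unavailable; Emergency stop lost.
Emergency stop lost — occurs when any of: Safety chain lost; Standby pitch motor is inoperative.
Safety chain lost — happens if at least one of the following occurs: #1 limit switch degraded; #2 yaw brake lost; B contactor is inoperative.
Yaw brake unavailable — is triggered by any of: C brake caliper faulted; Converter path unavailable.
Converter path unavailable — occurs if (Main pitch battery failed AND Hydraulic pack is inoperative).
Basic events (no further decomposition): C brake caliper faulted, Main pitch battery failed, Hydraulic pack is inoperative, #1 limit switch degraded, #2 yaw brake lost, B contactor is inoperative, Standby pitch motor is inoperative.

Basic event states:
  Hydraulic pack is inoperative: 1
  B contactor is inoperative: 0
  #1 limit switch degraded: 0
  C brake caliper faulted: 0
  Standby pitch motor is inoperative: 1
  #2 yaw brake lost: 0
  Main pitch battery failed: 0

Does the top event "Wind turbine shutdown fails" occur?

Converter path unavailable [AND]: Main pitch battery failed=not, Hydraulic pack is inoperative=occurs → not all inputs occur → does not occur.
Yaw brake unavailable [OR]: C brake caliper faulted=not, Converter path unavailable=not → no input occurs → does not occur.
Safety chain lost [OR]: #1 limit switch degraded=not, #2 yaw brake lost=not, B contactor is inoperative=not → no input occurs → does not occur.
Emergency stop lost [OR]: Safety chain lost=not, Standby pitch motor is inoperative=occurs → at least one input occurs → occurs.
Wind turbine shutdown fails [AND]: Yaw brake unavailable=not, Emergency stop lost=occurs → not all inputs occur → does not occur.

No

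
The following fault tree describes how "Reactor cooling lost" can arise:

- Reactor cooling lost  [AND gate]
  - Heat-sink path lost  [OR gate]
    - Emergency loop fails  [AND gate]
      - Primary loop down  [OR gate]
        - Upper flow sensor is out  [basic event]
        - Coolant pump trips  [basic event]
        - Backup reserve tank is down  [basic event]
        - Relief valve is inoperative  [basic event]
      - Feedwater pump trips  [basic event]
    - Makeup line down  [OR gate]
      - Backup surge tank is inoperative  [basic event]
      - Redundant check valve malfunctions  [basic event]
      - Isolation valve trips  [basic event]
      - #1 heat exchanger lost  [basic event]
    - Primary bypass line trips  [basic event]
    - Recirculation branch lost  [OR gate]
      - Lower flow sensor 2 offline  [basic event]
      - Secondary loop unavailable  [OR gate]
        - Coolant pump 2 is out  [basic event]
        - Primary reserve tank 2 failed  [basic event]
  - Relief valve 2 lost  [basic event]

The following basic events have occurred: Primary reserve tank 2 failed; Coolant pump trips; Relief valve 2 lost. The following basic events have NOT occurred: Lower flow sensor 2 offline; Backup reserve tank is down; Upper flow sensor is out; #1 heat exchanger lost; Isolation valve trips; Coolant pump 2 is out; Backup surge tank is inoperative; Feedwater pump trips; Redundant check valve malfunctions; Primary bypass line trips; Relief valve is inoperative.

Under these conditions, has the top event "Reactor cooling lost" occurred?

Yes

Primary loop down [OR]: Upper flow sensor is out=not, Coolant pump trips=occurs, Backup reserve tank is down=not, Relief valve is inoperative=not → at least one input occurs → occurs.
Emergency loop fails [AND]: Primary loop down=occurs, Feedwater pump trips=not → not all inputs occur → does not occur.
Makeup line down [OR]: Backup surge tank is inoperative=not, Redundant check valve malfunctions=not, Isolation valve trips=not, #1 heat exchanger lost=not → no input occurs → does not occur.
Secondary loop unavailable [OR]: Coolant pump 2 is out=not, Primary reserve tank 2 failed=occurs → at least one input occurs → occurs.
Recirculation branch lost [OR]: Lower flow sensor 2 offline=not, Secondary loop unavailable=occurs → at least one input occurs → occurs.
Heat-sink path lost [OR]: Emergency loop fails=not, Makeup line down=not, Primary bypass line trips=not, Recirculation branch lost=occurs → at least one input occurs → occurs.
Reactor cooling lost [AND]: Heat-sink path lost=occurs, Relief valve 2 lost=occurs → all inputs occur → occurs.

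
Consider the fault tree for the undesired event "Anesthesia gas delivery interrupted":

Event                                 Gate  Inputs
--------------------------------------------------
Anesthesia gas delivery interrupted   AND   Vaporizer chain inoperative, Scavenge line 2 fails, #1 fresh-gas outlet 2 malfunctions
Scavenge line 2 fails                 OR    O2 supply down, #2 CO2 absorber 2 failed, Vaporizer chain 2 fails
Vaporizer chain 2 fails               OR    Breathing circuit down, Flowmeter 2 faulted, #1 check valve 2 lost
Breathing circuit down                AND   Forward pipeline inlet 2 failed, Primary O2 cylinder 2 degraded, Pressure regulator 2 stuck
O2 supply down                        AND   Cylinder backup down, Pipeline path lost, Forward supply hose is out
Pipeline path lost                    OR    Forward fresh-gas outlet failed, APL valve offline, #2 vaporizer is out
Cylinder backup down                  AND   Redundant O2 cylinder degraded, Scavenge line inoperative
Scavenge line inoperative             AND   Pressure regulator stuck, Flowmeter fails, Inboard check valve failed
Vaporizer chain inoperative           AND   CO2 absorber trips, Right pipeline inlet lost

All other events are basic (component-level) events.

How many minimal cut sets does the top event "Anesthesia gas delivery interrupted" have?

7

Vaporizer chain inoperative [AND]: one cut set from each child combined → 1 × 1 = 1 cut set(s).
Scavenge line inoperative [AND]: one cut set from each child combined → 1 × 1 × 1 = 1 cut set(s).
Cylinder backup down [AND]: one cut set from each child combined → 1 × 1 = 1 cut set(s).
Pipeline path lost [OR]: union of children's cut sets → 3 cut set(s).
O2 supply down [AND]: one cut set from each child combined → 1 × 3 × 1 = 3 cut set(s).
Breathing circuit down [AND]: one cut set from each child combined → 1 × 1 × 1 = 1 cut set(s).
Vaporizer chain 2 fails [OR]: union of children's cut sets → 3 cut set(s).
Scavenge line 2 fails [OR]: union of children's cut sets → 7 cut set(s).
Anesthesia gas delivery interrupted [AND]: one cut set from each child combined → 1 × 7 × 1 = 7 cut set(s).
Minimal cut sets: {#1 fresh-gas outlet 2 malfunctions, CO2 absorber trips, Flowmeter fails, Forward fresh-gas outlet failed, Forward supply hose is out, Inboard check valve failed, Pressure regulator stuck, Redundant O2 cylinder degraded, Right pipeline inlet lost}; {#1 fresh-gas outlet 2 malfunctions, APL valve offline, CO2 absorber trips, Flowmeter fails, Forward supply hose is out, Inboard check valve failed, Pressure regulator stuck, Redundant O2 cylinder degraded, Right pipeline inlet lost}; {#1 fresh-gas outlet 2 malfunctions, #2 vaporizer is out, CO2 absorber trips, Flowmeter fails, Forward supply hose is out, Inboard check valve failed, Pressure regulator stuck, Redundant O2 cylinder degraded, Right pipeline inlet lost}; {#1 fresh-gas outlet 2 malfunctions, #2 CO2 absorber 2 failed, CO2 absorber trips, Right pipeline inlet lost}; {#1 fresh-gas outlet 2 malfunctions, CO2 absorber trips, Forward pipeline inlet 2 failed, Pressure regulator 2 stuck, Primary O2 cylinder 2 degraded, Right pipeline inlet lost}; {#1 fresh-gas outlet 2 malfunctions, CO2 absorber trips, Flowmeter 2 faulted, Right pipeline inlet lost}; {#1 check valve 2 lost, #1 fresh-gas outlet 2 malfunctions, CO2 absorber trips, Right pipeline inlet lost}.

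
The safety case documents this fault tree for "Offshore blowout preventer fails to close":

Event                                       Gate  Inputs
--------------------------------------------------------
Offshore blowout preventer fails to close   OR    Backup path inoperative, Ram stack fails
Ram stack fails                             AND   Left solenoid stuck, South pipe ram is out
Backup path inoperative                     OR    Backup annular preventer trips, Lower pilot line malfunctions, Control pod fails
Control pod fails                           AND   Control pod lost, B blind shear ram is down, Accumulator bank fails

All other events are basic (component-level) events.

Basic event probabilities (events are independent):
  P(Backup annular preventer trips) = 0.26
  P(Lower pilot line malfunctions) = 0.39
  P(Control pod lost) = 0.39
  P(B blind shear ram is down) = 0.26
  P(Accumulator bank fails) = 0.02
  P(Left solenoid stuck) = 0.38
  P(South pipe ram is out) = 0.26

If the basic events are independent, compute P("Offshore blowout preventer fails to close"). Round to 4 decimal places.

P(Control pod fails) [AND] = 0.39 × 0.26 × 0.02 = 0.002028
P(Backup path inoperative) [OR] = 1 − (1−0.26) × (1−0.39) × (1−0.002028) = 0.549515
P(Ram stack fails) [AND] = 0.38 × 0.26 = 0.098800
P(Offshore blowout preventer fails to close) [OR] = 1 − (1−0.549515) × (1−0.098800) = 0.594023
Rounded to 4 decimal places: P(Offshore blowout preventer fails to close) ≈ 0.5940.

0.5940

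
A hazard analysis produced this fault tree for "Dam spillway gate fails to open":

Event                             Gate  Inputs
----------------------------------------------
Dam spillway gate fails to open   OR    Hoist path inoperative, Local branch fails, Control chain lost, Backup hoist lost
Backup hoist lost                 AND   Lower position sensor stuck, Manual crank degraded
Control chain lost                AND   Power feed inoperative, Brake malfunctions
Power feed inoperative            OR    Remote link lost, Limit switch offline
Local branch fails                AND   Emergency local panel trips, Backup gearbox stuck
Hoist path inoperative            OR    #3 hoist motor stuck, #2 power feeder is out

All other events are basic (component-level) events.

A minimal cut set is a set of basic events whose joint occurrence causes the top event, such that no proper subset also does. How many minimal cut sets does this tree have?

Hoist path inoperative [OR]: union of children's cut sets → 2 cut set(s).
Local branch fails [AND]: one cut set from each child combined → 1 × 1 = 1 cut set(s).
Power feed inoperative [OR]: union of children's cut sets → 2 cut set(s).
Control chain lost [AND]: one cut set from each child combined → 2 × 1 = 2 cut set(s).
Backup hoist lost [AND]: one cut set from each child combined → 1 × 1 = 1 cut set(s).
Dam spillway gate fails to open [OR]: union of children's cut sets → 6 cut set(s).
Minimal cut sets: {#3 hoist motor stuck}; {#2 power feeder is out}; {Backup gearbox stuck, Emergency local panel trips}; {Brake malfunctions, Remote link lost}; {Brake malfunctions, Limit switch offline}; {Lower position sensor stuck, Manual crank degraded}.

6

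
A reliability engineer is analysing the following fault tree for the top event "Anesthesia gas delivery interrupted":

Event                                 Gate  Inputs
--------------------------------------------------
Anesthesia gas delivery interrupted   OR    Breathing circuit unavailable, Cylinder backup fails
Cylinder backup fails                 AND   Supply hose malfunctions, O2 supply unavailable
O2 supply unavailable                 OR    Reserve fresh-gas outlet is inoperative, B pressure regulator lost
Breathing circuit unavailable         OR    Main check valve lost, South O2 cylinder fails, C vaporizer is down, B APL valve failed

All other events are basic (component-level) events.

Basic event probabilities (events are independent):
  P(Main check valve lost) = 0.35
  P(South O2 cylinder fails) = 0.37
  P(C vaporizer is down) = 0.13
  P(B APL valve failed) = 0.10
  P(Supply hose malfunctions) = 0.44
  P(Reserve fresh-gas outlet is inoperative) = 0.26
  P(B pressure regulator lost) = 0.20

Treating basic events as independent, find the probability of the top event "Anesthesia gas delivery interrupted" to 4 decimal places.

0.7369

P(Breathing circuit unavailable) [OR] = 1 − (1−0.35) × (1−0.37) × (1−0.13) × (1−0.10) = 0.679362
P(O2 supply unavailable) [OR] = 1 − (1−0.26) × (1−0.20) = 0.408000
P(Cylinder backup fails) [AND] = 0.44 × 0.408000 = 0.179520
P(Anesthesia gas delivery interrupted) [OR] = 1 − (1−0.679362) × (1−0.179520) = 0.736923
Rounded to 4 decimal places: P(Anesthesia gas delivery interrupted) ≈ 0.7369.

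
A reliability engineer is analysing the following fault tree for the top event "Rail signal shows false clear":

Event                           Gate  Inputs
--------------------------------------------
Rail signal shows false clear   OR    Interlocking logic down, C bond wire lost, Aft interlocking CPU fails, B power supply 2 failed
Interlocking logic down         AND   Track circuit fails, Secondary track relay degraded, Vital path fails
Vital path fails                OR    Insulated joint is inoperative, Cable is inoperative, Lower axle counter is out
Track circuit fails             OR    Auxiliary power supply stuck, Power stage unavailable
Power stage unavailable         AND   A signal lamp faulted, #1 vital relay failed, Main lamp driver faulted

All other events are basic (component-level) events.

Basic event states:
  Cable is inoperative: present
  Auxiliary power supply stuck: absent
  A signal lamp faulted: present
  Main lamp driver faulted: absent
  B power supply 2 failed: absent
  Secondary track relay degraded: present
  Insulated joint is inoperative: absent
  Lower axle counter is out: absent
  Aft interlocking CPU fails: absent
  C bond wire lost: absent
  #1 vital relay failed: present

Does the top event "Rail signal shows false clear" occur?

No

Power stage unavailable [AND]: A signal lamp faulted=occurs, #1 vital relay failed=occurs, Main lamp driver faulted=not → not all inputs occur → does not occur.
Track circuit fails [OR]: Auxiliary power supply stuck=not, Power stage unavailable=not → no input occurs → does not occur.
Vital path fails [OR]: Insulated joint is inoperative=not, Cable is inoperative=occurs, Lower axle counter is out=not → at least one input occurs → occurs.
Interlocking logic down [AND]: Track circuit fails=not, Secondary track relay degraded=occurs, Vital path fails=occurs → not all inputs occur → does not occur.
Rail signal shows false clear [OR]: Interlocking logic down=not, C bond wire lost=not, Aft interlocking CPU fails=not, B power supply 2 failed=not → no input occurs → does not occur.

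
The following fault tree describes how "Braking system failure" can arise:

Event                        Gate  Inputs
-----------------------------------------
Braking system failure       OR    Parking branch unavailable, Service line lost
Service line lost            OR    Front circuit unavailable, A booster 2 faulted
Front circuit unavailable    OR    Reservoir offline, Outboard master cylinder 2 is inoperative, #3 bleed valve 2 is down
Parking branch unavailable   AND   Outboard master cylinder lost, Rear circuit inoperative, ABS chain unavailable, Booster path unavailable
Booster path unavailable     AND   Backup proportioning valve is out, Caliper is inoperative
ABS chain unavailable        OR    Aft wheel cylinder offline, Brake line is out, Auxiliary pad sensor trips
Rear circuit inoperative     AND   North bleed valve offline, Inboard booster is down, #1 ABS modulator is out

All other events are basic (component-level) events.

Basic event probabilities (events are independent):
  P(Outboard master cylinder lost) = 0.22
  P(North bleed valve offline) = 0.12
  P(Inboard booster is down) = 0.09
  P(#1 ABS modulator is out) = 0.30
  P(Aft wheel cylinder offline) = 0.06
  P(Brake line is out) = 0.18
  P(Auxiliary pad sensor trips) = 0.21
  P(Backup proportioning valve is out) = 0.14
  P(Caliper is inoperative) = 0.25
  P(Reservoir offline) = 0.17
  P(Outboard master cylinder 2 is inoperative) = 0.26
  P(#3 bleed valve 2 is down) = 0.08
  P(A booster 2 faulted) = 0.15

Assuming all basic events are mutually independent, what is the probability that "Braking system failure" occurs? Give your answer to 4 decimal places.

P(Rear circuit inoperative) [AND] = 0.12 × 0.09 × 0.30 = 0.003240
P(ABS chain unavailable) [OR] = 1 − (1−0.06) × (1−0.18) × (1−0.21) = 0.391068
P(Booster path unavailable) [AND] = 0.14 × 0.25 = 0.035000
P(Parking branch unavailable) [AND] = 0.22 × 0.003240 × 0.391068 × 0.035000 = 0.000010
P(Front circuit unavailable) [OR] = 1 − (1−0.17) × (1−0.26) × (1−0.08) = 0.434936
P(Service line lost) [OR] = 1 − (1−0.434936) × (1−0.15) = 0.519696
P(Braking system failure) [OR] = 1 − (1−0.000010) × (1−0.519696) = 0.519701
Rounded to 4 decimal places: P(Braking system failure) ≈ 0.5197.

0.5197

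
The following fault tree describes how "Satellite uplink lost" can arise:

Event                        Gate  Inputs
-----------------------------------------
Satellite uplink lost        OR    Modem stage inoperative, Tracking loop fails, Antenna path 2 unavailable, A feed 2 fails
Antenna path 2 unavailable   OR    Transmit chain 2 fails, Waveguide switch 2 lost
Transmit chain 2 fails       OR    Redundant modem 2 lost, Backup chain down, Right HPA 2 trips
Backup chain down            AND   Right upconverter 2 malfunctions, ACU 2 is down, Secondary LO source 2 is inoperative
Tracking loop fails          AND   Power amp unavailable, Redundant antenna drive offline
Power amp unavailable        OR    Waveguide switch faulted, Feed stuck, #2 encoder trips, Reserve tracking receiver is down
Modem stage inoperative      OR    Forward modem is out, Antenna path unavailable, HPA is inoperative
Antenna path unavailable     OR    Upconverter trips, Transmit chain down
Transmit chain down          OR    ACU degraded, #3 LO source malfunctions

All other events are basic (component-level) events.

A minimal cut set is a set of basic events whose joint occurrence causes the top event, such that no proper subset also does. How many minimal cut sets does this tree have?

Transmit chain down [OR]: union of children's cut sets → 2 cut set(s).
Antenna path unavailable [OR]: union of children's cut sets → 3 cut set(s).
Modem stage inoperative [OR]: union of children's cut sets → 5 cut set(s).
Power amp unavailable [OR]: union of children's cut sets → 4 cut set(s).
Tracking loop fails [AND]: one cut set from each child combined → 4 × 1 = 4 cut set(s).
Backup chain down [AND]: one cut set from each child combined → 1 × 1 × 1 = 1 cut set(s).
Transmit chain 2 fails [OR]: union of children's cut sets → 3 cut set(s).
Antenna path 2 unavailable [OR]: union of children's cut sets → 4 cut set(s).
Satellite uplink lost [OR]: union of children's cut sets → 14 cut set(s).

14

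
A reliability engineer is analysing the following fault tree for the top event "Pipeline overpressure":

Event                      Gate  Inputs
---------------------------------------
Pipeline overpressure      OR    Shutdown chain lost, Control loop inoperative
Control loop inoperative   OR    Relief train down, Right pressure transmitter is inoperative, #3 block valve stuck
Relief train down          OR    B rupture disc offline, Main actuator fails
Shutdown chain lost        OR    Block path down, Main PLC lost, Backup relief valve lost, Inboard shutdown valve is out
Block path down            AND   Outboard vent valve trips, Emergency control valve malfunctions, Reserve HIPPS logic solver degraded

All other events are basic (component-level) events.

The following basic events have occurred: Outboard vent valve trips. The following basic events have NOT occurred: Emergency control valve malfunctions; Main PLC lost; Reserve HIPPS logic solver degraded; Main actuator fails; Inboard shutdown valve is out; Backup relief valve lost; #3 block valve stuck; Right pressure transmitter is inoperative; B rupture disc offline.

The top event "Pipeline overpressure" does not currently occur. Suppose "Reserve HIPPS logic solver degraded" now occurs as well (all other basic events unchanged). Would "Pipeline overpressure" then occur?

No

Counterfactual: set "Reserve HIPPS logic solver degraded" to occurred.
Block path down [AND]: Outboard vent valve trips=occurs, Emergency control valve malfunctions=not, Reserve HIPPS logic solver degraded=occurs → not all inputs occur → does not occur.
Shutdown chain lost [OR]: Block path down=not, Main PLC lost=not, Backup relief valve lost=not, Inboard shutdown valve is out=not → no input occurs → does not occur.
Relief train down [OR]: B rupture disc offline=not, Main actuator fails=not → no input occurs → does not occur.
Control loop inoperative [OR]: Relief train down=not, Right pressure transmitter is inoperative=not, #3 block valve stuck=not → no input occurs → does not occur.
Pipeline overpressure [OR]: Shutdown chain lost=not, Control loop inoperative=not → no input occurs → does not occur.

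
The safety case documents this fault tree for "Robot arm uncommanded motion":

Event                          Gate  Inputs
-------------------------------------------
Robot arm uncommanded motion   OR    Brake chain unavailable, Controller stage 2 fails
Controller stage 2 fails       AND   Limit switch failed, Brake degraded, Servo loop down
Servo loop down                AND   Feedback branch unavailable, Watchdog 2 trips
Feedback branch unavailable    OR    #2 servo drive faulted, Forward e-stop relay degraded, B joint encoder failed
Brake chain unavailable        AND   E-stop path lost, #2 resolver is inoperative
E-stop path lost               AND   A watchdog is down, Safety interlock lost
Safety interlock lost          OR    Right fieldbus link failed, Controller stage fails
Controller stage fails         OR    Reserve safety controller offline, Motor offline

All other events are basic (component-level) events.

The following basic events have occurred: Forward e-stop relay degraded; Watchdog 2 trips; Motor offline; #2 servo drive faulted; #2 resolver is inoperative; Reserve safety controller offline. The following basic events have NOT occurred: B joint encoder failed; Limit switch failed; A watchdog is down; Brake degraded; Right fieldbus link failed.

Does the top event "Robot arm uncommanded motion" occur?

Controller stage fails [OR]: Reserve safety controller offline=occurs, Motor offline=occurs → at least one input occurs → occurs.
Safety interlock lost [OR]: Right fieldbus link failed=not, Controller stage fails=occurs → at least one input occurs → occurs.
E-stop path lost [AND]: A watchdog is down=not, Safety interlock lost=occurs → not all inputs occur → does not occur.
Brake chain unavailable [AND]: E-stop path lost=not, #2 resolver is inoperative=occurs → not all inputs occur → does not occur.
Feedback branch unavailable [OR]: #2 servo drive faulted=occurs, Forward e-stop relay degraded=occurs, B joint encoder failed=not → at least one input occurs → occurs.
Servo loop down [AND]: Feedback branch unavailable=occurs, Watchdog 2 trips=occurs → all inputs occur → occurs.
Controller stage 2 fails [AND]: Limit switch failed=not, Brake degraded=not, Servo loop down=occurs → not all inputs occur → does not occur.
Robot arm uncommanded motion [OR]: Brake chain unavailable=not, Controller stage 2 fails=not → no input occurs → does not occur.

No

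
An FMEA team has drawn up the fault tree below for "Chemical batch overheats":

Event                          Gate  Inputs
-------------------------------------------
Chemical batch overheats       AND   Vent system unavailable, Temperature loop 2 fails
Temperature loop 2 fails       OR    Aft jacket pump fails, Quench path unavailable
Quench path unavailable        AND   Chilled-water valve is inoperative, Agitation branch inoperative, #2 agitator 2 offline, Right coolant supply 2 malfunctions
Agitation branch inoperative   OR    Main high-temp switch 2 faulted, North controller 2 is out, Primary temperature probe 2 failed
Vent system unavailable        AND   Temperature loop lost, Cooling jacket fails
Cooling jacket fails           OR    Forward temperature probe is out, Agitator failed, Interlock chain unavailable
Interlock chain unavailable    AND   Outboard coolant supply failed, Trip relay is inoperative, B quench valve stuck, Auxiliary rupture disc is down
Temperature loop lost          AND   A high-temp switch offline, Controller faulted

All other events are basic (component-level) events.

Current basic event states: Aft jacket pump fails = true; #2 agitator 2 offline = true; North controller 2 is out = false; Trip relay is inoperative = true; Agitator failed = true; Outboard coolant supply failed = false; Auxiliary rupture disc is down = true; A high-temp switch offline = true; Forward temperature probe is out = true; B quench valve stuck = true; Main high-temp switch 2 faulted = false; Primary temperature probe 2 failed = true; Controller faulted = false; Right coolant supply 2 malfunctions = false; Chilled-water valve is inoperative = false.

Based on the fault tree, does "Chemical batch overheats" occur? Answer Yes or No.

No

Temperature loop lost [AND]: A high-temp switch offline=occurs, Controller faulted=not → not all inputs occur → does not occur.
Interlock chain unavailable [AND]: Outboard coolant supply failed=not, Trip relay is inoperative=occurs, B quench valve stuck=occurs, Auxiliary rupture disc is down=occurs → not all inputs occur → does not occur.
Cooling jacket fails [OR]: Forward temperature probe is out=occurs, Agitator failed=occurs, Interlock chain unavailable=not → at least one input occurs → occurs.
Vent system unavailable [AND]: Temperature loop lost=not, Cooling jacket fails=occurs → not all inputs occur → does not occur.
Agitation branch inoperative [OR]: Main high-temp switch 2 faulted=not, North controller 2 is out=not, Primary temperature probe 2 failed=occurs → at least one input occurs → occurs.
Quench path unavailable [AND]: Chilled-water valve is inoperative=not, Agitation branch inoperative=occurs, #2 agitator 2 offline=occurs, Right coolant supply 2 malfunctions=not → not all inputs occur → does not occur.
Temperature loop 2 fails [OR]: Aft jacket pump fails=occurs, Quench path unavailable=not → at least one input occurs → occurs.
Chemical batch overheats [AND]: Vent system unavailable=not, Temperature loop 2 fails=occurs → not all inputs occur → does not occur.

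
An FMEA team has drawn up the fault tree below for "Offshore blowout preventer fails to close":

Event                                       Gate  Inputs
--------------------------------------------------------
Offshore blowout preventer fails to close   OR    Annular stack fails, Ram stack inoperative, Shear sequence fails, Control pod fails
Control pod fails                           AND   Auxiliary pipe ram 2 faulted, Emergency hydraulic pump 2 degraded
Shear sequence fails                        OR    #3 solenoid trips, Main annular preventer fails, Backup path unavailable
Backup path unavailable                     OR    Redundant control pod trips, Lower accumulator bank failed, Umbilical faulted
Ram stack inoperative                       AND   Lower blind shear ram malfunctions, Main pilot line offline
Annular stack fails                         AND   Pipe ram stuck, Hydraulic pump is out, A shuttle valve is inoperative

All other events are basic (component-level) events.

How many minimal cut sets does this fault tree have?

8

Annular stack fails [AND]: one cut set from each child combined → 1 × 1 × 1 = 1 cut set(s).
Ram stack inoperative [AND]: one cut set from each child combined → 1 × 1 = 1 cut set(s).
Backup path unavailable [OR]: union of children's cut sets → 3 cut set(s).
Shear sequence fails [OR]: union of children's cut sets → 5 cut set(s).
Control pod fails [AND]: one cut set from each child combined → 1 × 1 = 1 cut set(s).
Offshore blowout preventer fails to close [OR]: union of children's cut sets → 8 cut set(s).
Minimal cut sets: {A shuttle valve is inoperative, Hydraulic pump is out, Pipe ram stuck}; {Lower blind shear ram malfunctions, Main pilot line offline}; {#3 solenoid trips}; {Main annular preventer fails}; {Redundant control pod trips}; {Lower accumulator bank failed}; {Umbilical faulted}; {Auxiliary pipe ram 2 faulted, Emergency hydraulic pump 2 degraded}.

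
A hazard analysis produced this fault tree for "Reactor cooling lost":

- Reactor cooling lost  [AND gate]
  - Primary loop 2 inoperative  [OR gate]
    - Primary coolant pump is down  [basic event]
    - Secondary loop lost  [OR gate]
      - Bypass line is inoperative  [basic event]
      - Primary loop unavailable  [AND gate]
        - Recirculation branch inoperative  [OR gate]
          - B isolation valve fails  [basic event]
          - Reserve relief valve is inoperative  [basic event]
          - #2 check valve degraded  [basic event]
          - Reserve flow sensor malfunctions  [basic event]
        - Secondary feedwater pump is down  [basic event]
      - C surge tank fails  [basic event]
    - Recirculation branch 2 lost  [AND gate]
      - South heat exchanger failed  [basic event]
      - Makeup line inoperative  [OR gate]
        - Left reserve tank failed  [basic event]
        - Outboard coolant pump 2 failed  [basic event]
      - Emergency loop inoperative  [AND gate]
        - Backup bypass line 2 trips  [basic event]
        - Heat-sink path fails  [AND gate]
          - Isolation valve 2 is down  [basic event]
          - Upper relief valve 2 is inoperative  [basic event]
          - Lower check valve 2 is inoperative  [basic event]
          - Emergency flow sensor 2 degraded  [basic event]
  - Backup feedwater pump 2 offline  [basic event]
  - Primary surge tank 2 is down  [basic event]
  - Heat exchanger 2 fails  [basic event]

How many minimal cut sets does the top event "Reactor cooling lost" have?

Recirculation branch inoperative [OR]: union of children's cut sets → 4 cut set(s).
Primary loop unavailable [AND]: one cut set from each child combined → 4 × 1 = 4 cut set(s).
Secondary loop lost [OR]: union of children's cut sets → 6 cut set(s).
Makeup line inoperative [OR]: union of children's cut sets → 2 cut set(s).
Heat-sink path fails [AND]: one cut set from each child combined → 1 × 1 × 1 × 1 = 1 cut set(s).
Emergency loop inoperative [AND]: one cut set from each child combined → 1 × 1 = 1 cut set(s).
Recirculation branch 2 lost [AND]: one cut set from each child combined → 1 × 2 × 1 = 2 cut set(s).
Primary loop 2 inoperative [OR]: union of children's cut sets → 9 cut set(s).
Reactor cooling lost [AND]: one cut set from each child combined → 9 × 1 × 1 × 1 = 9 cut set(s).
Minimal cut sets: {Backup feedwater pump 2 offline, Heat exchanger 2 fails, Primary coolant pump is down, Primary surge tank 2 is down}; {Backup feedwater pump 2 offline, Bypass line is inoperative, Heat exchanger 2 fails, Primary surge tank 2 is down}; {B isolation valve fails, Backup feedwater pump 2 offline, Heat exchanger 2 fails, Primary surge tank 2 is down, Secondary feedwater pump is down}; {Backup feedwater pump 2 offline, Heat exchanger 2 fails, Primary surge tank 2 is down, Reserve relief valve is inoperative, Secondary feedwater pump is down}; {#2 check valve degraded, Backup feedwater pump 2 offline, Heat exchanger 2 fails, Primary surge tank 2 is down, Secondary feedwater pump is down}; {Backup feedwater pump 2 offline, Heat exchanger 2 fails, Primary surge tank 2 is down, Reserve flow sensor malfunctions, Secondary feedwater pump is down}; {Backup feedwater pump 2 offline, C surge tank fails, Heat exchanger 2 fails, Primary surge tank 2 is down}; {Backup bypass line 2 trips, Backup feedwater pump 2 offline, Emergency flow sensor 2 degraded, Heat exchanger 2 fails, Isolation valve 2 is down, Left reserve tank failed, Lower check valve 2 is inoperative, Primary surge tank 2 is down, South heat exchanger failed, Upper relief valve 2 is inoperative}; {Backup bypass line 2 trips, Backup feedwater pump 2 offline, Emergency flow sensor 2 degraded, Heat exchanger 2 fails, Isolation valve 2 is down, Lower check valve 2 is inoperative, Outboard coolant pump 2 failed, Primary surge tank 2 is down, South heat exchanger failed, Upper relief valve 2 is inoperative}.

9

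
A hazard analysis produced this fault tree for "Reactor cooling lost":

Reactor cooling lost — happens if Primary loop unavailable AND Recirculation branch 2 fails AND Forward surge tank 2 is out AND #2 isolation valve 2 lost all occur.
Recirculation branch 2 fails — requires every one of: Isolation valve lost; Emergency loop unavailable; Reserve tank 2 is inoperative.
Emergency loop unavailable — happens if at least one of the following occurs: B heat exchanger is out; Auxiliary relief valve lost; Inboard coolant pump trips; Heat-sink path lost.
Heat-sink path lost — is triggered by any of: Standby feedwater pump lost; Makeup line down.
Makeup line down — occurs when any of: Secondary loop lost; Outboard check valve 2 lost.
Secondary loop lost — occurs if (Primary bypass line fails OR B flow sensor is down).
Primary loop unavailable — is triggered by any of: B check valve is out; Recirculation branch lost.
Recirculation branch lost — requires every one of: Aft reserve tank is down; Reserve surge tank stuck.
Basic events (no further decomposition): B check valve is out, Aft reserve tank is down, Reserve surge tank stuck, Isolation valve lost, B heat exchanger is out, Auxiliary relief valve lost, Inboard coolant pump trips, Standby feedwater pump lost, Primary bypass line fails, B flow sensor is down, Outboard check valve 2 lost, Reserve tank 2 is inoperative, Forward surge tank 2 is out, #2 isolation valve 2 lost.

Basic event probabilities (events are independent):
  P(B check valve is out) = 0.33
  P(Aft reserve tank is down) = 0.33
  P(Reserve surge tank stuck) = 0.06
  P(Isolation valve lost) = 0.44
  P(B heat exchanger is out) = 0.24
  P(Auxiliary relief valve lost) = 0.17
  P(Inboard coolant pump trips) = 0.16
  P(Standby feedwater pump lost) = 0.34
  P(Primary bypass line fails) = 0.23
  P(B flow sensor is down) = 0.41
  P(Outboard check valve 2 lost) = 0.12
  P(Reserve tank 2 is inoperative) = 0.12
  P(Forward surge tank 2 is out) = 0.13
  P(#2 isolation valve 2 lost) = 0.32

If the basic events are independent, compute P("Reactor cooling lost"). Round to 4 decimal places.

0.0006

P(Recirculation branch lost) [AND] = 0.33 × 0.06 = 0.019800
P(Primary loop unavailable) [OR] = 1 − (1−0.33) × (1−0.019800) = 0.343266
P(Secondary loop lost) [OR] = 1 − (1−0.23) × (1−0.41) = 0.545700
P(Makeup line down) [OR] = 1 − (1−0.545700) × (1−0.12) = 0.600216
P(Heat-sink path lost) [OR] = 1 − (1−0.34) × (1−0.600216) = 0.736143
P(Emergency loop unavailable) [OR] = 1 − (1−0.24) × (1−0.17) × (1−0.16) × (1−0.736143) = 0.860190
P(Recirculation branch 2 fails) [AND] = 0.44 × 0.860190 × 0.12 = 0.045418
P(Reactor cooling lost) [AND] = 0.343266 × 0.045418 × 0.13 × 0.32 = 0.000649
Rounded to 4 decimal places: P(Reactor cooling lost) ≈ 0.0006.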